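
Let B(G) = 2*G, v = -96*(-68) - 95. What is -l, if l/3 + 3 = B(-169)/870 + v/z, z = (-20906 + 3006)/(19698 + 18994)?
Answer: 5415016813/129775 ≈ 41726.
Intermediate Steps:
z = -4475/9673 (z = -17900/38692 = -17900*1/38692 = -4475/9673 ≈ -0.46263)
v = 6433 (v = 6528 - 95 = 6433)
l = -5415016813/129775 (l = -9 + 3*((2*(-169))/870 + 6433/(-4475/9673)) = -9 + 3*(-338*1/870 + 6433*(-9673/4475)) = -9 + 3*(-169/435 - 62226409/4475) = -9 + 3*(-5413848838/389325) = -9 - 5413848838/129775 = -5415016813/129775 ≈ -41726.)
-l = -1*(-5415016813/129775) = 5415016813/129775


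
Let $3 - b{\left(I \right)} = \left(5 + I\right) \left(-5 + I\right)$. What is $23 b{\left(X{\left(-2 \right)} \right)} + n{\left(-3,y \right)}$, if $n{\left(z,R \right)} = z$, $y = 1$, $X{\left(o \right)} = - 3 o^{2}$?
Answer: $-2671$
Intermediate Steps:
$b{\left(I \right)} = 3 - \left(-5 + I\right) \left(5 + I\right)$ ($b{\left(I \right)} = 3 - \left(5 + I\right) \left(-5 + I\right) = 3 - \left(-5 + I\right) \left(5 + I\right)$)
$23 b{\left(X{\left(-2 \right)} \right)} + n{\left(-3,y \right)} = 23 \left(28 - \left(- 3 \left(-2\right)^{2}\right)^{2}\right) - 3 = 23 \left(28 - \left(\left(-3\right) 4\right)^{2}\right) - 3 = 23 \left(28 - \left(-12\right)^{2}\right) - 3 = 23 \left(28 - 144\right) - 3 = 23 \left(-116\right) - 3 = -2668 - 3 = -2671$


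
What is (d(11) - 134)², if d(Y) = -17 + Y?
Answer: 19600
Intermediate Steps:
(d(11) - 134)² = ((-17 + 11) - 134)² = (-6 - 134)² = (-140)² = 19600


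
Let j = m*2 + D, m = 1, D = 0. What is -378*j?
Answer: -756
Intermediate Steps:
j = 2 (j = 1*2 + 0 = 2 + 0 = 2)
-378*j = -378*2 = -756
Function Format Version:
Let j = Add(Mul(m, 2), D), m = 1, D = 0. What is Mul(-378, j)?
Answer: -756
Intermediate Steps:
j = 2 (j = Add(Mul(1, 2), 0) = Add(2, 0) = 2)
Mul(-378, j) = Mul(-378, 2) = -756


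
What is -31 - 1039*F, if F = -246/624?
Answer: 39375/104 ≈ 378.61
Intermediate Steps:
F = -41/104 (F = -246*1/624 = -41/104 ≈ -0.39423)
-31 - 1039*F = -31 - 1039*(-41/104) = -31 + 42599/104 = 39375/104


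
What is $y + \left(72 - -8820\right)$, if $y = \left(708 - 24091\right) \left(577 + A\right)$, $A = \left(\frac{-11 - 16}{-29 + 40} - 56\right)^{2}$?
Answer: $- \frac{11299132946}{121} \approx -9.3381 \cdot 10^{7}$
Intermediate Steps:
$A = \frac{413449}{121}$ ($A = \left(- \frac{27}{11} - 56\right)^{2} = \left(- \frac{643}{11}\right)^{2} = \frac{413449}{121} \approx 3416.9$)
$y = - \frac{11300208878}{121}$ ($y = \left(708 - 24091\right) \left(577 + \frac{413449}{121}\right) = \left(-23383\right) \frac{483266}{121} = - \frac{11300208878}{121} \approx -9.339 \cdot 10^{7}$)
$y + \left(72 - -8820\right) = - \frac{11300208878}{121} + \left(72 - -8820\right) = - \frac{11300208878}{121} + \left(72 + 8820\right) = - \frac{11300208878}{121} + 8892 = - \frac{11299132946}{121}$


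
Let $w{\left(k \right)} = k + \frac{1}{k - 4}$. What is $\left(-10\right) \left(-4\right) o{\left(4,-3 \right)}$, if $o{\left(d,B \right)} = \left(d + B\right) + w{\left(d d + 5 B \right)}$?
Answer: $\frac{200}{3} \approx 66.667$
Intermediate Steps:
$w{\left(k \right)} = k + \frac{1}{-4 + k}$
$o{\left(d,B \right)} = B + d + \frac{1 + \left(d^{2} + 5 B\right)^{2} - 20 B - 4 d^{2}}{-4 + d^{2} + 5 B}$ ($o{\left(d,B \right)} = \left(d + B\right) + \frac{1 + \left(d d + 5 B\right)^{2} - 4 \left(d d + 5 B\right)}{-4 + \left(d d + 5 B\right)} = \left(B + d\right) + \frac{1 + \left(d^{2} + 5 B\right)^{2} - 4 \left(d^{2} + 5 B\right)}{-4 + \left(d^{2} + 5 B\right)} = \left(B + d\right) + \frac{1 + \left(d^{2} + 5 B\right)^{2} - \left(4 d^{2} + 20 B\right)}{-4 + d^{2} + 5 B} = \left(B + d\right) + \frac{1 + \left(d^{2} + 5 B\right)^{2} - 20 B - 4 d^{2}}{-4 + d^{2} + 5 B} = B + d + \frac{1 + \left(d^{2} + 5 B\right)^{2} - 20 B - 4 d^{2}}{-4 + d^{2} + 5 B}$)
$\left(-10\right) \left(-4\right) o{\left(4,-3 \right)} = \left(-10\right) \left(-4\right) \frac{1 + \left(4^{2} + 5 \left(-3\right)\right)^{2} - -60 - 4 \cdot 4^{2} + \left(-3 + 4\right) \left(-4 + 4^{2} + 5 \left(-3\right)\right)}{-4 + 4^{2} + 5 \left(-3\right)} = 40 \frac{1 + \left(16 - 15\right)^{2} + 60 - 64 + 1 \left(-4 + 16 - 15\right)}{-4 + 16 - 15} = 40 \frac{1 + 1^{2} + 60 - 64 + 1 \left(-3\right)}{-3} = 40 \left(- \frac{1 + 1 + 60 - 64 - 3}{3}\right) = 40 \left(\left(- \frac{1}{3}\right) \left(-5\right)\right) = 40 \cdot \frac{5}{3} = \frac{200}{3}$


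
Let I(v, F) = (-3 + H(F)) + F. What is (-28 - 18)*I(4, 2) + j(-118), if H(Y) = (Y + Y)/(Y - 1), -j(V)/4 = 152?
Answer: -746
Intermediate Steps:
j(V) = -608 (j(V) = -4*152 = -608)
H(Y) = 2*Y/(-1 + Y) (H(Y) = (2*Y)/(-1 + Y) = 2*Y/(-1 + Y))
I(v, F) = -3 + F + 2*F/(-1 + F) (I(v, F) = (-3 + 2*F/(-1 + F)) + F = -3 + F + 2*F/(-1 + F))
(-28 - 18)*I(4, 2) + j(-118) = (-28 - 18)*((3 + 2**2 - 2*2)/(-1 + 2)) - 608 = -46*(3 + 4 - 4)/1 - 608 = -46*3 - 608 = -138 - 608 = -746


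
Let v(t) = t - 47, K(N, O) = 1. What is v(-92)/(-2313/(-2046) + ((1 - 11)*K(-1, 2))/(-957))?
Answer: -8247426/67697 ≈ -121.83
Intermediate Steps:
v(t) = -47 + t
v(-92)/(-2313/(-2046) + ((1 - 11)*K(-1, 2))/(-957)) = (-47 - 92)/(-2313/(-2046) + ((1 - 11)*1)/(-957)) = -139/(-2313*(-1/2046) - 10*1*(-1/957)) = -139/(771/682 - 10*(-1/957)) = -139/(771/682 + 10/957) = -139/67697/59334 = -139*59334/67697 = -8247426/67697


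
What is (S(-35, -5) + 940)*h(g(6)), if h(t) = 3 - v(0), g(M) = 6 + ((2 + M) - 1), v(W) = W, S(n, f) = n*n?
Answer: 6495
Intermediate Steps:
S(n, f) = n²
g(M) = 7 + M (g(M) = 6 + (1 + M) = 7 + M)
h(t) = 3 (h(t) = 3 - 1*0 = 3 + 0 = 3)
(S(-35, -5) + 940)*h(g(6)) = ((-35)² + 940)*3 = (1225 + 940)*3 = 2165*3 = 6495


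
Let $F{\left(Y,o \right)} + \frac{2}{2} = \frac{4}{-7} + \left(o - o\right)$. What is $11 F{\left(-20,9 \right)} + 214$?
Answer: $\frac{1377}{7} \approx 196.71$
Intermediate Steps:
$F{\left(Y,o \right)} = - \frac{11}{7}$ ($F{\left(Y,o \right)} = -1 + \left(\frac{4}{-7} + \left(o - o\right)\right) = -1 + \left(4 \left(- \frac{1}{7}\right) + 0\right) = -1 + \left(- \frac{4}{7} + 0\right) = -1 - \frac{4}{7} = - \frac{11}{7}$)
$11 F{\left(-20,9 \right)} + 214 = 11 \left(- \frac{11}{7}\right) + 214 = - \frac{121}{7} + 214 = \frac{1377}{7}$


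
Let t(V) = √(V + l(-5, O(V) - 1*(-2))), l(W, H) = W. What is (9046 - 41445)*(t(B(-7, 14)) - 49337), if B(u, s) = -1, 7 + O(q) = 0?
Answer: 1598469463 - 32399*I*√6 ≈ 1.5985e+9 - 79361.0*I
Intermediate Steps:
O(q) = -7 (O(q) = -7 + 0 = -7)
t(V) = √(-5 + V) (t(V) = √(V - 5) = √(-5 + V))
(9046 - 41445)*(t(B(-7, 14)) - 49337) = (9046 - 41445)*(√(-5 - 1) - 49337) = -32399*(√(-6) - 49337) = -32399*(I*√6 - 49337) = -32399*(-49337 + I*√6) = 1598469463 - 32399*I*√6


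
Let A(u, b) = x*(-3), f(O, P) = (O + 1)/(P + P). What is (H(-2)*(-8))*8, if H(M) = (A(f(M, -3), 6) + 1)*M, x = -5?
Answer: 2048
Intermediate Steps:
f(O, P) = (1 + O)/(2*P) (f(O, P) = (1 + O)/((2*P)) = (1 + O)*(1/(2*P)) = (1 + O)/(2*P))
A(u, b) = 15 (A(u, b) = -5*(-3) = 15)
H(M) = 16*M (H(M) = (15 + 1)*M = 16*M)
(H(-2)*(-8))*8 = ((16*(-2))*(-8))*8 = -32*(-8)*8 = 256*8 = 2048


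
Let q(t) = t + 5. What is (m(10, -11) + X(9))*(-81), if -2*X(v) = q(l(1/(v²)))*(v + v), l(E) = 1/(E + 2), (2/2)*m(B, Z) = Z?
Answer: 798417/163 ≈ 4898.3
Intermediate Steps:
m(B, Z) = Z
l(E) = 1/(2 + E)
q(t) = 5 + t
X(v) = -v*(5 + 1/(2 + v⁻²)) (X(v) = -(5 + 1/(2 + 1/(v²)))*(v + v)/2 = -(5 + 1/(2 + v⁻²))*2*v/2 = -v*(5 + 1/(2 + v⁻²)))
(m(10, -11) + X(9))*(-81) = (-11 - 1*9*(5 + 11*9²)/(1 + 2*9²))*(-81) = (-11 - 1*9*(5 + 11*81)/(1 + 2*81))*(-81) = (-11 - 1*9*(5 + 891)/(1 + 162))*(-81) = (-11 - 1*9*896/163)*(-81) = (-11 - 1*9*1/163*896)*(-81) = (-11 - 8064/163)*(-81) = -9857/163*(-81) = 798417/163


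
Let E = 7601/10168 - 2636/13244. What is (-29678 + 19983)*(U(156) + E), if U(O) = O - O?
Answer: -25575685615/4809464 ≈ -5317.8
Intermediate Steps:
U(O) = 0
E = 18466199/33666248 (E = 7601*(1/10168) - 2636*1/13244 = 7601/10168 - 659/3311 = 18466199/33666248 ≈ 0.54851)
(-29678 + 19983)*(U(156) + E) = (-29678 + 19983)*(0 + 18466199/33666248) = -9695*18466199/33666248 = -25575685615/4809464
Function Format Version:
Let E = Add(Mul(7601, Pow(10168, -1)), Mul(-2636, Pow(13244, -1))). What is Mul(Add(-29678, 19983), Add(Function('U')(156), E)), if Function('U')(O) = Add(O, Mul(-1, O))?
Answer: Rational(-25575685615, 4809464) ≈ -5317.8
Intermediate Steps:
Function('U')(O) = 0
E = Rational(18466199, 33666248) (E = Add(Mul(7601, Rational(1, 10168)), Mul(-2636, Rational(1, 13244))) = Add(Rational(7601, 10168), Rational(-659, 3311)) = Rational(18466199, 33666248) ≈ 0.54851)
Mul(Add(-29678, 19983), Add(Function('U')(156), E)) = Mul(Add(-29678, 19983), Add(0, Rational(18466199, 33666248))) = Mul(-9695, Rational(18466199, 33666248)) = Rational(-25575685615, 4809464)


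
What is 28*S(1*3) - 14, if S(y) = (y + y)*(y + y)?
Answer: 994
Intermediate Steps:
S(y) = 4*y**2 (S(y) = (2*y)*(2*y) = 4*y**2)
28*S(1*3) - 14 = 28*(4*(1*3)**2) - 14 = 28*(4*3**2) - 14 = 28*(4*9) - 14 = 28*36 - 14 = 1008 - 14 = 994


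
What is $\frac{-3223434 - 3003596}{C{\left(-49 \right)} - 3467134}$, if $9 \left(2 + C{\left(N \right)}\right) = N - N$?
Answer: $\frac{3113515}{1733568} \approx 1.796$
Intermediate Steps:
$C{\left(N \right)} = -2$ ($C{\left(N \right)} = -2 + \frac{N - N}{9} = -2 + \frac{1}{9} \cdot 0 = -2 + 0 = -2$)
$\frac{-3223434 - 3003596}{C{\left(-49 \right)} - 3467134} = \frac{-3223434 - 3003596}{-2 - 3467134} = - \frac{6227030}{-3467136} = \left(-6227030\right) \left(- \frac{1}{3467136}\right) = \frac{3113515}{1733568}$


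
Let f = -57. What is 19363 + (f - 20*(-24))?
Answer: 19786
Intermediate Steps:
19363 + (f - 20*(-24)) = 19363 + (-57 - 20*(-24)) = 19363 + (-57 + 480) = 19363 + 423 = 19786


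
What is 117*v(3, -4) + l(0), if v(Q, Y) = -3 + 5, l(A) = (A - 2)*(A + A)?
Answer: 234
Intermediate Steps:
l(A) = 2*A*(-2 + A) (l(A) = (-2 + A)*(2*A) = 2*A*(-2 + A))
v(Q, Y) = 2
117*v(3, -4) + l(0) = 117*2 + 2*0*(-2 + 0) = 234 + 2*0*(-2) = 234 + 0 = 234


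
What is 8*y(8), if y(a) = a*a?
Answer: 512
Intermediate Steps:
y(a) = a²
8*y(8) = 8*8² = 8*64 = 512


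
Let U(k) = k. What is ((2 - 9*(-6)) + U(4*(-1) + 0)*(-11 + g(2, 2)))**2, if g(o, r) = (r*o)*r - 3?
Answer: 6400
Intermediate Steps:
g(o, r) = -3 + o*r**2 (g(o, r) = (o*r)*r - 3 = o*r**2 - 3 = -3 + o*r**2)
((2 - 9*(-6)) + U(4*(-1) + 0)*(-11 + g(2, 2)))**2 = ((2 - 9*(-6)) + (4*(-1) + 0)*(-11 + (-3 + 2*2**2)))**2 = ((2 + 54) + (-4 + 0)*(-11 + (-3 + 2*4)))**2 = (56 - 4*(-11 + (-3 + 8)))**2 = (56 - 4*(-11 + 5))**2 = (56 - 4*(-6))**2 = (56 + 24)**2 = 80**2 = 6400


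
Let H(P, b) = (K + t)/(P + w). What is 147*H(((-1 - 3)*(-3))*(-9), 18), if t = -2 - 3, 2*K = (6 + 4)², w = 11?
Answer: -6615/97 ≈ -68.196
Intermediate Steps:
K = 50 (K = (6 + 4)²/2 = (½)*10² = (½)*100 = 50)
t = -5
H(P, b) = 45/(11 + P) (H(P, b) = (50 - 5)/(P + 11) = 45/(11 + P))
147*H(((-1 - 3)*(-3))*(-9), 18) = 147*(45/(11 + ((-1 - 3)*(-3))*(-9))) = 147*(45/(11 - 4*(-3)*(-9))) = 147*(45/(11 + 12*(-9))) = 147*(45/(11 - 108)) = 147*(45/(-97)) = 147*(45*(-1/97)) = 147*(-45/97) = -6615/97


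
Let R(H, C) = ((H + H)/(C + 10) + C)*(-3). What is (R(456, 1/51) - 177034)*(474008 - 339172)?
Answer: -207683438650116/8687 ≈ -2.3907e+10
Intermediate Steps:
R(H, C) = -3*C - 6*H/(10 + C) (R(H, C) = ((2*H)/(10 + C) + C)*(-3) = (2*H/(10 + C) + C)*(-3) = (C + 2*H/(10 + C))*(-3) = -3*C - 6*H/(10 + C))
(R(456, 1/51) - 177034)*(474008 - 339172) = (3*(-(1/51)² - 10/51 - 2*456)/(10 + 1/51) - 177034)*(474008 - 339172) = (3*(-(1/51)² - 10*1/51 - 912)/(10 + 1/51) - 177034)*134836 = (3*(-1*1/2601 - 10/51 - 912)/(511/51) - 177034)*134836 = (3*(51/511)*(-1/2601 - 10/51 - 912) - 177034)*134836 = (3*(51/511)*(-2372623/2601) - 177034)*134836 = (-2372623/8687 - 177034)*134836 = -1540266981/8687*134836 = -207683438650116/8687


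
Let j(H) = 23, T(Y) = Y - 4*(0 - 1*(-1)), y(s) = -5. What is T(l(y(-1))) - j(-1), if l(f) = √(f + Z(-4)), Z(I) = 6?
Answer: -26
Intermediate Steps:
l(f) = √(6 + f) (l(f) = √(f + 6) = √(6 + f))
T(Y) = -4 + Y (T(Y) = Y - 4*(0 + 1) = Y - 4*1 = Y - 4 = -4 + Y)
T(l(y(-1))) - j(-1) = (-4 + √(6 - 5)) - 1*23 = (-4 + √1) - 23 = (-4 + 1) - 23 = -3 - 23 = -26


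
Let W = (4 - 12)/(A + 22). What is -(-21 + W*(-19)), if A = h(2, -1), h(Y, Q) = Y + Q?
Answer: 331/23 ≈ 14.391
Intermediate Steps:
h(Y, Q) = Q + Y
A = 1 (A = -1 + 2 = 1)
W = -8/23 (W = (4 - 12)/(1 + 22) = -8/23 ≈ -0.34783)
-(-21 + W*(-19)) = -(-21 - 8/23*(-19)) = -(-21 + 152/23) = -1*(-331/23) = 331/23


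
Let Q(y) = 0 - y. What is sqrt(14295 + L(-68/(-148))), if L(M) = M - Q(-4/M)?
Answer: 16*sqrt(22079787)/629 ≈ 119.53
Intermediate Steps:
Q(y) = -y
L(M) = M - 4/M (L(M) = M - (-1)*(-4/M) = M - 4/M)
sqrt(14295 + L(-68/(-148))) = sqrt(14295 + (-68/(-148) - 4/((-68/(-148))))) = sqrt(14295 + (-68*(-1/148) - 4/((-68*(-1/148))))) = sqrt(14295 + (17/37 - 4/17/37)) = sqrt(14295 + (17/37 - 4*37/17)) = sqrt(14295 + (17/37 - 148/17)) = sqrt(14295 - 5187/629) = sqrt(8986368/629) = 16*sqrt(22079787)/629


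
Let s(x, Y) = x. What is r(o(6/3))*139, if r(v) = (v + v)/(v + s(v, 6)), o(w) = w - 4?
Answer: 139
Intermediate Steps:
o(w) = -4 + w
r(v) = 1 (r(v) = (v + v)/(v + v) = (2*v)/((2*v)) = (2*v)*(1/(2*v)) = 1)
r(o(6/3))*139 = 1*139 = 139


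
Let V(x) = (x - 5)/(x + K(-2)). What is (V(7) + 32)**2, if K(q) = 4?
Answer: 125316/121 ≈ 1035.7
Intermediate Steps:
V(x) = (-5 + x)/(4 + x) (V(x) = (x - 5)/(x + 4) = (-5 + x)/(4 + x))
(V(7) + 32)**2 = ((-5 + 7)/(4 + 7) + 32)**2 = (2/11 + 32)**2 = (354/11)**2 = 125316/121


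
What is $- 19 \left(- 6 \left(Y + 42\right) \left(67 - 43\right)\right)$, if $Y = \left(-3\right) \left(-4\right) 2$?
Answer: $180576$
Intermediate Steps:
$Y = 24$ ($Y = 12 \cdot 2 = 24$)
$- 19 \left(- 6 \left(Y + 42\right) \left(67 - 43\right)\right) = - 19 \left(- 6 \left(24 + 42\right) \left(67 - 43\right)\right) = - 19 \left(- 6 \cdot 66 \cdot 24\right) = - 19 \left(\left(-6\right) 1584\right) = \left(-19\right) \left(-9504\right) = 180576$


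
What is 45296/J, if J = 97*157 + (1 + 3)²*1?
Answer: 45296/15245 ≈ 2.9712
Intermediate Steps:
J = 15245 (J = 15229 + 4²*1 = 15229 + 16*1 = 15229 + 16 = 15245)
45296/J = 45296/15245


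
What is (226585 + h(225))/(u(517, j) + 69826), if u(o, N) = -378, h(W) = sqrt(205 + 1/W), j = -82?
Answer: 226585/69448 + sqrt(46126)/1041720 ≈ 3.2629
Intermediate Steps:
(226585 + h(225))/(u(517, j) + 69826) = (226585 + sqrt(205 + 1/225))/(-378 + 69826) = (226585 + sqrt(205 + 1/225))/69448 = (226585 + sqrt(46126/225))*(1/69448) = (226585 + sqrt(46126)/15)*(1/69448) = 226585/69448 + sqrt(46126)/1041720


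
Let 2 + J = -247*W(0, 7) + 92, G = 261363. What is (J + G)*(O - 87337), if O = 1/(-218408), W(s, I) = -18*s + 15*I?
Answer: -2246264641667223/109204 ≈ -2.0569e+10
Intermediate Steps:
J = -25845 (J = -2 + (-247*(-18*0 + 15*7) + 92) = -2 + (-247*(0 + 105) + 92) = -2 + (-247*105 + 92) = -2 + (-25935 + 92) = -2 - 25843 = -25845)
O = -1/218408 ≈ -4.5786e-6
(J + G)*(O - 87337) = (-25845 + 261363)*(-1/218408 - 87337) = 235518*(-19075099497/218408) = -2246264641667223/109204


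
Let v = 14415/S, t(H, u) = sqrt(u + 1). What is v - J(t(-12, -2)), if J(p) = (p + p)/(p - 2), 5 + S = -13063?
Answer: -32737/21780 + 4*I/5 ≈ -1.5031 + 0.8*I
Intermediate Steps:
S = -13068 (S = -5 - 13063 = -13068)
t(H, u) = sqrt(1 + u)
J(p) = 2*p/(-2 + p) (J(p) = (2*p)/(-2 + p) = 2*p/(-2 + p))
v = -4805/4356 (v = 14415/(-13068) = 14415*(-1/13068) = -4805/4356 ≈ -1.1031)
v - J(t(-12, -2)) = -4805/4356 - 2*sqrt(1 - 2)/(-2 + sqrt(1 - 2)) = -4805/4356 - 2*sqrt(-1)/(-2 + sqrt(-1)) = -4805/4356 - 2*I/(-2 + I) = -4805/4356 - 2*I*(-2 - I)/5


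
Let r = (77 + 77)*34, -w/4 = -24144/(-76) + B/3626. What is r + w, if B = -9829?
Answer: 136964922/34447 ≈ 3976.1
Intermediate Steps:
w = -43399570/34447 (w = -4*(-24144/(-76) - 9829/3626) = -4*(-24144*(-1/76) - 9829*1/3626) = -4*(6036/19 - 9829/3626) = -4*21699785/68894 = -43399570/34447 ≈ -1259.9)
r = 5236 (r = 154*34 = 5236)
r + w = 5236 - 43399570/34447 = 136964922/34447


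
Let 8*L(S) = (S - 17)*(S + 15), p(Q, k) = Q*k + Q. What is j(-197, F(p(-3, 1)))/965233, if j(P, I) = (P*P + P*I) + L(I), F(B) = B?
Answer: 319721/7721864 ≈ 0.041405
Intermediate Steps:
p(Q, k) = Q + Q*k
L(S) = (-17 + S)*(15 + S)/8 (L(S) = ((S - 17)*(S + 15))/8 = ((-17 + S)*(15 + S))/8 = (-17 + S)*(15 + S)/8)
j(P, I) = -255/8 + P² - I/4 + I²/8 + I*P (j(P, I) = (P*P + P*I) + (-255/8 - I/4 + I²/8) = (P² + I*P) + (-255/8 - I/4 + I²/8) = -255/8 + P² - I/4 + I²/8 + I*P)
j(-197, F(p(-3, 1)))/965233 = (-255/8 + (-197)² - (-3)*(1 + 1)/4 + (-3*(1 + 1))²/8 - 3*(1 + 1)*(-197))/965233 = (-255/8 + 38809 - (-3)*2/4 + (-3*2)²/8 - 3*2*(-197))*(1/965233) = (-255/8 + 38809 - ¼*(-6) + (⅛)*(-6)² - 6*(-197))*(1/965233) = (-255/8 + 38809 + 3/2 + (⅛)*36 + 1182)*(1/965233) = (-255/8 + 38809 + 3/2 + 9/2 + 1182)*(1/965233) = (319721/8)*(1/965233) = 319721/7721864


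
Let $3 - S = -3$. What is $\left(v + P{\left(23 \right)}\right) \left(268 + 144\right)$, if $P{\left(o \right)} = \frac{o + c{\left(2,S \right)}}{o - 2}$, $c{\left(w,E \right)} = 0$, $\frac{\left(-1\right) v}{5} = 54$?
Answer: $- \frac{2326564}{21} \approx -1.1079 \cdot 10^{5}$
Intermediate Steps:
$v = -270$ ($v = \left(-5\right) 54 = -270$)
$S = 6$ ($S = 3 - -3 = 3 + 3 = 6$)
$P{\left(o \right)} = \frac{o}{-2 + o}$ ($P{\left(o \right)} = \frac{o + 0}{o - 2} = \frac{o}{-2 + o}$)
$\left(v + P{\left(23 \right)}\right) \left(268 + 144\right) = \left(-270 + \frac{23}{-2 + 23}\right) \left(268 + 144\right) = \left(-270 + \frac{23}{21}\right) 412 = \left(- \frac{5647}{21}\right) 412 = - \frac{2326564}{21}$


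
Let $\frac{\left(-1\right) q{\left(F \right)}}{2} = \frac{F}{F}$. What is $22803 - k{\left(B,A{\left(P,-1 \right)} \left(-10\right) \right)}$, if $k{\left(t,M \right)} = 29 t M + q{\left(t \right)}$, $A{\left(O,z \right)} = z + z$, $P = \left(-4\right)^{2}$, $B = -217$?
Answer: $148665$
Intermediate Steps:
$P = 16$
$A{\left(O,z \right)} = 2 z$
$q{\left(F \right)} = -2$ ($q{\left(F \right)} = - 2 \frac{F}{F} = \left(-2\right) 1 = -2$)
$k{\left(t,M \right)} = -2 + 29 M t$ ($k{\left(t,M \right)} = 29 t M - 2 = 29 M t - 2 = -2 + 29 M t$)
$22803 - k{\left(B,A{\left(P,-1 \right)} \left(-10\right) \right)} = 22803 - \left(-2 + 29 \cdot 2 \left(-1\right) \left(-10\right) \left(-217\right)\right) = 22803 - \left(-2 + 29 \left(\left(-2\right) \left(-10\right)\right) \left(-217\right)\right) = 22803 - \left(-2 + 29 \cdot 20 \left(-217\right)\right) = 22803 - \left(-2 - 125860\right) = 22803 - -125862 = 22803 + 125862 = 148665$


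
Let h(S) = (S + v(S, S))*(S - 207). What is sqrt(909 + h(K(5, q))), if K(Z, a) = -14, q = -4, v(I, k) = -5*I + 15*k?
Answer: sqrt(34943) ≈ 186.93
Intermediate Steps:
h(S) = 11*S*(-207 + S) (h(S) = (S + (-5*S + 15*S))*(S - 207) = (S + 10*S)*(-207 + S) = (11*S)*(-207 + S) = 11*S*(-207 + S))
sqrt(909 + h(K(5, q))) = sqrt(909 + 11*(-14)*(-207 - 14)) = sqrt(909 + 11*(-14)*(-221)) = sqrt(909 + 34034) = sqrt(34943)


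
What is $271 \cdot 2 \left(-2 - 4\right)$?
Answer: $-3252$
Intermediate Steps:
$271 \cdot 2 \left(-2 - 4\right) = 271 \cdot 2 \left(-6\right) = 271 \left(-12\right) = -3252$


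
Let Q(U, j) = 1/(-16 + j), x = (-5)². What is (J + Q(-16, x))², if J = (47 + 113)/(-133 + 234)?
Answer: 2374681/826281 ≈ 2.8739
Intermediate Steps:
x = 25
J = 160/101 ≈ 1.5842
(J + Q(-16, x))² = (160/101 + 1/(-16 + 25))² = (160/101 + 1/9)² = (160/101 + ⅑)² = (1541/909)² = 2374681/826281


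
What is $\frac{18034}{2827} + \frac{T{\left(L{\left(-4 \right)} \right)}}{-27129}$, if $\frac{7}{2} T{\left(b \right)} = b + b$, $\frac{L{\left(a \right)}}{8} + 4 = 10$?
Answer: $\frac{1141389306}{178951927} \approx 6.3782$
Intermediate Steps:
$L{\left(a \right)} = 48$ ($L{\left(a \right)} = -32 + 8 \cdot 10 = -32 + 80 = 48$)
$T{\left(b \right)} = \frac{4 b}{7}$ ($T{\left(b \right)} = \frac{2 \left(b + b\right)}{7} = \frac{2 \cdot 2 b}{7} = \frac{4 b}{7}$)
$\frac{18034}{2827} + \frac{T{\left(L{\left(-4 \right)} \right)}}{-27129} = \frac{18034}{2827} + \frac{\frac{4}{7} \cdot 48}{-27129} = 18034 \cdot \frac{1}{2827} + \frac{192}{7} \left(- \frac{1}{27129}\right) = \frac{18034}{2827} - \frac{64}{63301} = \frac{1141389306}{178951927}$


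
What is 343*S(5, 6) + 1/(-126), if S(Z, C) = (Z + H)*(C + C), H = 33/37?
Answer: 113058251/4662 ≈ 24251.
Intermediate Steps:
H = 33/37 (H = 33*(1/37) = 33/37 ≈ 0.89189)
S(Z, C) = 2*C*(33/37 + Z) (S(Z, C) = (Z + 33/37)*(C + C) = (33/37 + Z)*(2*C) = 2*C*(33/37 + Z))
343*S(5, 6) + 1/(-126) = 343*((2/37)*6*(33 + 37*5)) + 1/(-126) = 343*((2/37)*6*(33 + 185)) - 1/126 = 343*((2/37)*6*218) - 1/126 = 343*(2616/37) - 1/126 = 897288/37 - 1/126 = 113058251/4662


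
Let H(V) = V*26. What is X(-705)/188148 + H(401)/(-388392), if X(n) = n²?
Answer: 1990405237/761199771 ≈ 2.6148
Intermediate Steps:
H(V) = 26*V
X(-705)/188148 + H(401)/(-388392) = (-705)²/188148 + (26*401)/(-388392) = 497025*(1/188148) + 10426*(-1/388392) = 165675/62716 - 5213/194196 = 1990405237/761199771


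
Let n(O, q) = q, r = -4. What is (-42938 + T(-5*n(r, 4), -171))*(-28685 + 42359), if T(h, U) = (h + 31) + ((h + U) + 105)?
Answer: -588159762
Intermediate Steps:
T(h, U) = 136 + U + 2*h (T(h, U) = (31 + h) + ((U + h) + 105) = (31 + h) + (105 + U + h) = 136 + U + 2*h)
(-42938 + T(-5*n(r, 4), -171))*(-28685 + 42359) = (-42938 + (136 - 171 + 2*(-5*4)))*(-28685 + 42359) = (-42938 + (136 - 171 + 2*(-20)))*13674 = (-42938 + (136 - 171 - 40))*13674 = (-42938 - 75)*13674 = -43013*13674 = -588159762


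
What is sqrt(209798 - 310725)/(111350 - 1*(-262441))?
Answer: I*sqrt(100927)/373791 ≈ 0.00084991*I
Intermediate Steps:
sqrt(209798 - 310725)/(111350 - 1*(-262441)) = sqrt(-100927)/(111350 + 262441) = (I*sqrt(100927))/373791 = (I*sqrt(100927))*(1/373791) = I*sqrt(100927)/373791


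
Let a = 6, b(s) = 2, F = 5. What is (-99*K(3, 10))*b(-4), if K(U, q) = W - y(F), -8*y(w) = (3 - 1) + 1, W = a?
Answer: -5049/4 ≈ -1262.3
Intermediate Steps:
W = 6
y(w) = -3/8 (y(w) = -((3 - 1) + 1)/8 = -(2 + 1)/8 = -1/8*3 = -3/8)
K(U, q) = 51/8 (K(U, q) = 6 - 1*(-3/8) = 6 + 3/8 = 51/8)
(-99*K(3, 10))*b(-4) = -99*51/8*2 = -5049/8*2 = -5049/4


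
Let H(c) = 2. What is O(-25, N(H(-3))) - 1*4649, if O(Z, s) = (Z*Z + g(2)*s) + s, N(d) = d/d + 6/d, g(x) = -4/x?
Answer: -4028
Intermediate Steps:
N(d) = 1 + 6/d
O(Z, s) = Z**2 - s (O(Z, s) = (Z*Z + (-4/2)*s) + s = (Z**2 + (-4*1/2)*s) + s = (Z**2 - 2*s) + s = Z**2 - s)
O(-25, N(H(-3))) - 1*4649 = ((-25)**2 - (6 + 2)/2) - 1*4649 = (625 - 8/2) - 4649 = (625 - 1*4) - 4649 = (625 - 4) - 4649 = 621 - 4649 = -4028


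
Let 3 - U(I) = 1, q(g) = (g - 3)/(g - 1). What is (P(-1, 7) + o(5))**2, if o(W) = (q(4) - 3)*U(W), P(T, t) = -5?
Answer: 961/9 ≈ 106.78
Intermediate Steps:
q(g) = (-3 + g)/(-1 + g)
U(I) = 2 (U(I) = 3 - 1*1 = 3 - 1 = 2)
o(W) = -16/3 (o(W) = ((-3 + 4)/(-1 + 4) - 3)*2 = (1/3 - 3)*2 = -8/3*2 = -16/3)
(P(-1, 7) + o(5))**2 = (-5 - 16/3)**2 = (-31/3)**2 = 961/9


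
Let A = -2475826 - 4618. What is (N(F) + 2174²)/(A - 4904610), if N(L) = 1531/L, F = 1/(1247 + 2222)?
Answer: -10037315/7385054 ≈ -1.3591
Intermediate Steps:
A = -2480444
F = 1/3469 ≈ 0.00028827
(N(F) + 2174²)/(A - 4904610) = (1531/(1/3469) + 2174²)/(-2480444 - 4904610) = (1531*3469 + 4726276)/(-7385054) = (5311039 + 4726276)*(-1/7385054) = 10037315*(-1/7385054) = -10037315/7385054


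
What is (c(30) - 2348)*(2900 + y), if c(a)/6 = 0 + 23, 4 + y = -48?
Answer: -6294080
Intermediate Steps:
y = -52 (y = -4 - 48 = -52)
c(a) = 138 (c(a) = 6*(0 + 23) = 6*23 = 138)
(c(30) - 2348)*(2900 + y) = (138 - 2348)*(2900 - 52) = -2210*2848 = -6294080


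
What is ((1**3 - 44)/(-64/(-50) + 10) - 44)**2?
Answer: 181791289/79524 ≈ 2286.0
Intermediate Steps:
((1**3 - 44)/(-64/(-50) + 10) - 44)**2 = ((1 - 44)/(-64*(-1/50) + 10) - 44)**2 = (-43/(32/25 + 10) - 44)**2 = (-43/282/25 - 44)**2 = (-43*25/282 - 44)**2 = (-1075/282 - 44)**2 = (-13483/282)**2 = 181791289/79524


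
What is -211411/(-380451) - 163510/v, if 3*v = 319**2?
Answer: -5693421871/1335002559 ≈ -4.2647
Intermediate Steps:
v = 101761/3 (v = (1/3)*319**2 = (1/3)*101761 = 101761/3 ≈ 33920.)
-211411/(-380451) - 163510/v = -211411/(-380451) - 163510/101761/3 = -211411*(-1/380451) - 163510*3/101761 = 211411/380451 - 490530/101761 = -5693421871/1335002559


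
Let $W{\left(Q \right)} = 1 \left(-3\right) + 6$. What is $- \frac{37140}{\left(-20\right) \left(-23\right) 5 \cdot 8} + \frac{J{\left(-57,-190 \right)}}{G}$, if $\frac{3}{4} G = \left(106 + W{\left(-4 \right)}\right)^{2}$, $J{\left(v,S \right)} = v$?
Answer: $- \frac{22102347}{10930520} \approx -2.0221$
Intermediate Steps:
$W{\left(Q \right)} = 3$ ($W{\left(Q \right)} = -3 + 6 = 3$)
$G = \frac{47524}{3}$ ($G = \frac{4 \left(106 + 3\right)^{2}}{3} = \frac{4 \cdot 109^{2}}{3} = \frac{4}{3} \cdot 11881 = \frac{47524}{3} \approx 15841.0$)
$- \frac{37140}{\left(-20\right) \left(-23\right) 5 \cdot 8} + \frac{J{\left(-57,-190 \right)}}{G} = - \frac{37140}{\left(-20\right) \left(-23\right) 5 \cdot 8} - \frac{57}{\frac{47524}{3}} = - \frac{37140}{460 \cdot 40} - \frac{171}{47524} = - \frac{37140}{18400} - \frac{171}{47524} = \left(-37140\right) \frac{1}{18400} - \frac{171}{47524} = - \frac{1857}{920} - \frac{171}{47524} = - \frac{22102347}{10930520}$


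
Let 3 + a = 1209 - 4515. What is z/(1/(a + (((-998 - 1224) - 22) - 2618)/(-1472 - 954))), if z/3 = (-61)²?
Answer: -44779101918/1213 ≈ -3.6916e+7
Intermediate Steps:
a = -3309 (a = -3 + (1209 - 4515) = -3 - 3306 = -3309)
z = 11163 (z = 3*(-61)² = 3*3721 = 11163)
z/(1/(a + (((-998 - 1224) - 22) - 2618)/(-1472 - 954))) = 11163/(1/(-3309 + (((-998 - 1224) - 22) - 2618)/(-1472 - 954))) = 11163/(1/(-3309 + ((-2222 - 22) - 2618)/(-2426))) = 11163/(1/(-3309 + (-2244 - 2618)*(-1/2426))) = 11163/(1/(-3309 - 4862*(-1/2426))) = 11163/(1/(-3309 + 2431/1213)) = 11163/(1/(-4011386/1213)) = 11163/(-1213/4011386) = 11163*(-4011386/1213) = -44779101918/1213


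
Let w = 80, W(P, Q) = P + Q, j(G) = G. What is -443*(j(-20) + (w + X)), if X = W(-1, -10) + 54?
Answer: -45629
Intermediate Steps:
X = 43 (X = (-1 - 10) + 54 = -11 + 54 = 43)
-443*(j(-20) + (w + X)) = -443*(-20 + (80 + 43)) = -443*(-20 + 123) = -443*103 = -45629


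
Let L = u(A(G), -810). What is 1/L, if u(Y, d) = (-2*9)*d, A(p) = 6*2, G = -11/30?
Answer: 1/14580 ≈ 6.8587e-5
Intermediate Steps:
G = -11/30 (G = -11*1/30 = -11/30 ≈ -0.36667)
A(p) = 12
u(Y, d) = -18*d
L = 14580 (L = -18*(-810) = 14580)
1/L = 1/14580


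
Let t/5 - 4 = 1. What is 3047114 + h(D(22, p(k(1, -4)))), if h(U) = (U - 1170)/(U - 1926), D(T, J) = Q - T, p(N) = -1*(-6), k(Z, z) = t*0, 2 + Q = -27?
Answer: 2008048533/659 ≈ 3.0471e+6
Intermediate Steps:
Q = -29 (Q = -2 - 27 = -29)
t = 25 (t = 20 + 5*1 = 20 + 5 = 25)
k(Z, z) = 0 (k(Z, z) = 25*0 = 0)
p(N) = 6
D(T, J) = -29 - T
h(U) = (-1170 + U)/(-1926 + U)
3047114 + h(D(22, p(k(1, -4)))) = 3047114 + (-1170 + (-29 - 1*22))/(-1926 + (-29 - 1*22)) = 3047114 + (-1170 + (-29 - 22))/(-1926 + (-29 - 22)) = 3047114 + (-1170 - 51)/(-1926 - 51) = 3047114 - 1221/(-1977) = 3047114 - 1/1977*(-1221) = 3047114 + 407/659 = 2008048533/659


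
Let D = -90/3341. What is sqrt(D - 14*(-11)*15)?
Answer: 2*sqrt(6446142105)/3341 ≈ 48.062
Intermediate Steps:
D = -90/3341 (D = -90*1/3341 = -90/3341 ≈ -0.026938)
sqrt(D - 14*(-11)*15) = sqrt(-90/3341 - 14*(-11)*15) = sqrt(-90/3341 + 154*15) = sqrt(-90/3341 + 2310) = sqrt(7717620/3341) = 2*sqrt(6446142105)/3341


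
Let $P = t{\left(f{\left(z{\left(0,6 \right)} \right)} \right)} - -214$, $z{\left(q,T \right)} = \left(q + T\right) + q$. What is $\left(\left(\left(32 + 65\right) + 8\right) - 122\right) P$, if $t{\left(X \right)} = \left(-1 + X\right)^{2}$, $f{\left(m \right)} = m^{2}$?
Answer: $-24463$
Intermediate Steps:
$z{\left(q,T \right)} = T + 2 q$ ($z{\left(q,T \right)} = \left(T + q\right) + q = T + 2 q$)
$P = 1439$ ($P = \left(-1 + \left(6 + 2 \cdot 0\right)^{2}\right)^{2} - -214 = \left(-1 + \left(6 + 0\right)^{2}\right)^{2} + 214 = \left(-1 + 6^{2}\right)^{2} + 214 = \left(-1 + 36\right)^{2} + 214 = 35^{2} + 214 = 1225 + 214 = 1439$)
$\left(\left(\left(32 + 65\right) + 8\right) - 122\right) P = \left(\left(\left(32 + 65\right) + 8\right) - 122\right) 1439 = \left(\left(97 + 8\right) - 122\right) 1439 = \left(105 - 122\right) 1439 = \left(-17\right) 1439 = -24463$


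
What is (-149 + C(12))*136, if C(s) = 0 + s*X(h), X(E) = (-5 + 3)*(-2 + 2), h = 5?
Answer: -20264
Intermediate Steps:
X(E) = 0 (X(E) = -2*0 = 0)
C(s) = 0 (C(s) = 0 + s*0 = 0 + 0 = 0)
(-149 + C(12))*136 = (-149 + 0)*136 = -149*136 = -20264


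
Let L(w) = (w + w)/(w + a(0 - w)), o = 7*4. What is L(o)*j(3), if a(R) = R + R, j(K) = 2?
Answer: -4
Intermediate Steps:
o = 28
a(R) = 2*R
L(w) = -2 (L(w) = (w + w)/(w + 2*(0 - w)) = (2*w)/(w + 2*(-w)) = (2*w)/(w - 2*w) = (2*w)/((-w)) = (2*w)*(-1/w) = -2)
L(o)*j(3) = -2*2 = -4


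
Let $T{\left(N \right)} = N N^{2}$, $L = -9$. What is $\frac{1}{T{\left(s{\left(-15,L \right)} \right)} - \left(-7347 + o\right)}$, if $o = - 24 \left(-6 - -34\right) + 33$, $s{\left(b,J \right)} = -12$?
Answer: $\frac{1}{6258} \approx 0.0001598$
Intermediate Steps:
$T{\left(N \right)} = N^{3}$
$o = -639$ ($o = - 24 \left(-6 + 34\right) + 33 = \left(-24\right) 28 + 33 = -672 + 33 = -639$)
$\frac{1}{T{\left(s{\left(-15,L \right)} \right)} - \left(-7347 + o\right)} = \frac{1}{\left(-12\right)^{3} + \left(\left(\left(5700 + 6895\right) - 5248\right) - -639\right)} = \frac{1}{-1728 + \left(\left(12595 - 5248\right) + 639\right)} = \frac{1}{-1728 + \left(7347 + 639\right)} = \frac{1}{-1728 + 7986} = \frac{1}{6258}$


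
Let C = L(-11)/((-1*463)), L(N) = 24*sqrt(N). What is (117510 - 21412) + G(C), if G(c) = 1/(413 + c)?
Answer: 3513795810851503/36564712297 + 11112*I*sqrt(11)/36564712297 ≈ 96098.0 + 1.0079e-6*I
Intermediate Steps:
C = -24*I*sqrt(11)/463 (C = (24*sqrt(-11))/((-1*463)) = (24*(I*sqrt(11)))/(-463) = (24*I*sqrt(11))*(-1/463) = -24*I*sqrt(11)/463 ≈ -0.17192*I)
(117510 - 21412) + G(C) = (117510 - 21412) + 1/(413 - 24*I*sqrt(11)/463) = 96098 + 1/(413 - 24*I*sqrt(11)/463)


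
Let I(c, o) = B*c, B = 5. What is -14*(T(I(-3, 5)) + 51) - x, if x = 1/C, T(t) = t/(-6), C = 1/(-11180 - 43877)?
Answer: 54308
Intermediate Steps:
C = -1/55057 (C = 1/(-55057) = -1/55057 ≈ -1.8163e-5)
I(c, o) = 5*c
T(t) = -t/6 (T(t) = t*(-⅙) = -t/6)
x = -55057 (x = 1/(-1/55057) = -55057)
-14*(T(I(-3, 5)) + 51) - x = -14*(-5*(-3)/6 + 51) - 1*(-55057) = -14*(-⅙*(-15) + 51) + 55057 = -14*(5/2 + 51) + 55057 = -14*107/2 + 55057 = -749 + 55057 = 54308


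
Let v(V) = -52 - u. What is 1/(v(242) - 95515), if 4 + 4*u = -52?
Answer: -1/95553 ≈ -1.0465e-5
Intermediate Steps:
u = -14 (u = -1 + (¼)*(-52) = -1 - 13 = -14)
v(V) = -38 (v(V) = -52 - 1*(-14) = -52 + 14 = -38)
1/(v(242) - 95515) = 1/(-38 - 95515) = 1/(-95553) = -1/95553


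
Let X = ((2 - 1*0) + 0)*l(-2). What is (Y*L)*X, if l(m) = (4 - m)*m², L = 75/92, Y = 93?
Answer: 83700/23 ≈ 3639.1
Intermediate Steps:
L = 75/92 (L = 75*(1/92) = 75/92 ≈ 0.81522)
l(m) = m²*(4 - m)
X = 48 (X = ((2 - 1*0) + 0)*((-2)²*(4 - 1*(-2))) = ((2 + 0) + 0)*(4*(4 + 2)) = (2 + 0)*(4*6) = 2*24 = 48)
(Y*L)*X = (93*(75/92))*48 = (6975/92)*48 = 83700/23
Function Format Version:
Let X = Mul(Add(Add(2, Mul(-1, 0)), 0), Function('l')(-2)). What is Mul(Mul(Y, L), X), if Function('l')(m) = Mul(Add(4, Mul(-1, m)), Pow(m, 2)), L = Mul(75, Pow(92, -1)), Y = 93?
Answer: Rational(83700, 23) ≈ 3639.1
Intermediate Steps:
L = Rational(75, 92) (L = Mul(75, Rational(1, 92)) = Rational(75, 92) ≈ 0.81522)
Function('l')(m) = Mul(Pow(m, 2), Add(4, Mul(-1, m)))
X = 48 (X = Mul(Add(Add(2, Mul(-1, 0)), 0), Mul(Pow(-2, 2), Add(4, Mul(-1, -2)))) = Mul(Add(Add(2, 0), 0), Mul(4, Add(4, 2))) = Mul(Add(2, 0), Mul(4, 6)) = Mul(2, 24) = 48)
Mul(Mul(Y, L), X) = Mul(Mul(93, Rational(75, 92)), 48) = Mul(Rational(6975, 92), 48) = Rational(83700, 23)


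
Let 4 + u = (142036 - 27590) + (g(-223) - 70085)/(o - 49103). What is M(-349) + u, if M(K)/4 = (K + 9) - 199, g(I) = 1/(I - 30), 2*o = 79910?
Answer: 129948695245/1157222 ≈ 1.1229e+5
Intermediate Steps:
o = 39955 (o = (½)*79910 = 39955)
g(I) = 1/(-30 + I)
M(K) = -760 + 4*K (M(K) = 4*((K + 9) - 199) = 4*((9 + K) - 199) = 4*(-190 + K) = -760 + 4*K)
u = 132443665877/1157222 (u = -4 + ((142036 - 27590) + (1/(-30 - 223) - 70085)/(39955 - 49103)) = -4 + (114446 + (1/(-253) - 70085)/(-9148)) = -4 + (114446 + (-1/253 - 70085)*(-1/9148)) = -4 + (114446 - 17731506/253*(-1/9148)) = -4 + (114446 + 8865753/1157222) = -4 + 132448294765/1157222 = 132443665877/1157222 ≈ 1.1445e+5)
M(-349) + u = (-760 + 4*(-349)) + 132443665877/1157222 = (-760 - 1396) + 132443665877/1157222 = -2156 + 132443665877/1157222 = 129948695245/1157222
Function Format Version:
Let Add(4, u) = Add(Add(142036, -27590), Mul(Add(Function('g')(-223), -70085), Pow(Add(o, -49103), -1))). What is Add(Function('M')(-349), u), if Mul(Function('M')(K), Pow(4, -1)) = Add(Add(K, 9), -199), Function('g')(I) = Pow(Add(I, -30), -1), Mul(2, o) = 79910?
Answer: Rational(129948695245, 1157222) ≈ 1.1229e+5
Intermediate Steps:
o = 39955 (o = Mul(Rational(1, 2), 79910) = 39955)
Function('g')(I) = Pow(Add(-30, I), -1)
Function('M')(K) = Add(-760, Mul(4, K)) (Function('M')(K) = Mul(4, Add(Add(K, 9), -199)) = Mul(4, Add(Add(9, K), -199)) = Mul(4, Add(-190, K)) = Add(-760, Mul(4, K)))
u = Rational(132443665877, 1157222) (u = Add(-4, Add(Add(142036, -27590), Mul(Add(Pow(Add(-30, -223), -1), -70085), Pow(Add(39955, -49103), -1)))) = Add(-4, Add(114446, Mul(Add(Pow(-253, -1), -70085), Pow(-9148, -1)))) = Add(-4, Add(114446, Mul(Add(Rational(-1, 253), -70085), Rational(-1, 9148)))) = Add(-4, Add(114446, Mul(Rational(-17731506, 253), Rational(-1, 9148)))) = Add(-4, Add(114446, Rational(8865753, 1157222))) = Add(-4, Rational(132448294765, 1157222)) = Rational(132443665877, 1157222) ≈ 1.1445e+5)
Add(Function('M')(-349), u) = Add(Add(-760, Mul(4, -349)), Rational(132443665877, 1157222)) = Add(Add(-760, -1396), Rational(132443665877, 1157222)) = Add(-2156, Rational(132443665877, 1157222)) = Rational(129948695245, 1157222)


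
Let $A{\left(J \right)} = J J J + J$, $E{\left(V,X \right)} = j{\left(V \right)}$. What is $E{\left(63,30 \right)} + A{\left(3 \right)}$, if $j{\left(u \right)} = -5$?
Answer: $25$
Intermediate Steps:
$E{\left(V,X \right)} = -5$
$A{\left(J \right)} = J + J^{3}$ ($A{\left(J \right)} = J^{2} J + J = J^{3} + J = J + J^{3}$)
$E{\left(63,30 \right)} + A{\left(3 \right)} = -5 + \left(3 + 3^{3}\right) = -5 + \left(3 + 27\right) = -5 + 30 = 25$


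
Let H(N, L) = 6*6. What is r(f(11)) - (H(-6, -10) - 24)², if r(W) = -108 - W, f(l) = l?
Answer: -263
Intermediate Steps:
H(N, L) = 36
r(f(11)) - (H(-6, -10) - 24)² = (-108 - 1*11) - (36 - 24)² = (-108 - 11) - 1*12² = -119 - 1*144 = -119 - 144 = -263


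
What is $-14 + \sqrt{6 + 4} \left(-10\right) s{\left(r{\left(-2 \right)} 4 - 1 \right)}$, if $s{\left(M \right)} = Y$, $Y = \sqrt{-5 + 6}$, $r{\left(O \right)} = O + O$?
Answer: $-14 - 10 \sqrt{10} \approx -45.623$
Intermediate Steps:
$r{\left(O \right)} = 2 O$
$Y = 1$ ($Y = \sqrt{1} = 1$)
$s{\left(M \right)} = 1$
$-14 + \sqrt{6 + 4} \left(-10\right) s{\left(r{\left(-2 \right)} 4 - 1 \right)} = -14 + \sqrt{6 + 4} \left(-10\right) 1 = -14 + \sqrt{10} \left(-10\right) 1 = -14 + - 10 \sqrt{10} \cdot 1 = -14 - 10 \sqrt{10}$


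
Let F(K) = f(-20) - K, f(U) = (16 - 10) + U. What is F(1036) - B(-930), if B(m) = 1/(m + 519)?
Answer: -431549/411 ≈ -1050.0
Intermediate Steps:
f(U) = 6 + U
B(m) = 1/(519 + m)
F(K) = -14 - K (F(K) = (6 - 20) - K = -14 - K)
F(1036) - B(-930) = (-14 - 1*1036) - 1/(519 - 930) = (-14 - 1036) - 1/(-411) = -1050 - 1*(-1/411) = -1050 + 1/411 = -431549/411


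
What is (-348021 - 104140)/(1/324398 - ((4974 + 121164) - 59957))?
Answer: 146680124078/21468984037 ≈ 6.8322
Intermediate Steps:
(-348021 - 104140)/(1/324398 - ((4974 + 121164) - 59957)) = -452161/(1/324398 - (126138 - 59957)) = -452161/(1/324398 - 1*66181) = -452161/(1/324398 - 66181) = -452161/(-21468984037/324398) = -452161*(-324398/21468984037) = 146680124078/21468984037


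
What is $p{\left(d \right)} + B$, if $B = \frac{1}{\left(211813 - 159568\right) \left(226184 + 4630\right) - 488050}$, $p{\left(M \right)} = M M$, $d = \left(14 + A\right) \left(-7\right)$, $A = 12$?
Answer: $\frac{399422089823121}{12058389380} \approx 33124.0$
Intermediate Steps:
$d = -182$ ($d = \left(14 + 12\right) \left(-7\right) = 26 \left(-7\right) = -182$)
$p{\left(M \right)} = M^{2}$
$B = \frac{1}{12058389380}$ ($B = \frac{1}{52245 \cdot 230814 - 488050} = \frac{1}{12058877430 - 488050} = \frac{1}{12058389380} \approx 8.293 \cdot 10^{-11}$)
$p{\left(d \right)} + B = \left(-182\right)^{2} + \frac{1}{12058389380} = 33124 + \frac{1}{12058389380} = \frac{399422089823121}{12058389380}$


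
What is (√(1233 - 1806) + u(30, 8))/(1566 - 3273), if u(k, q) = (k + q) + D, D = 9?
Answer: -47/1707 - I*√573/1707 ≈ -0.027534 - 0.014023*I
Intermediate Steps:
u(k, q) = 9 + k + q (u(k, q) = (k + q) + 9 = 9 + k + q)
(√(1233 - 1806) + u(30, 8))/(1566 - 3273) = (√(1233 - 1806) + (9 + 30 + 8))/(1566 - 3273) = (√(-573) + 47)/(-1707) = (I*√573 + 47)*(-1/1707) = (47 + I*√573)*(-1/1707) = -47/1707 - I*√573/1707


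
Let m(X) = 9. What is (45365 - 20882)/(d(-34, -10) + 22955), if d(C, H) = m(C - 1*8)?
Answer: 24483/22964 ≈ 1.0661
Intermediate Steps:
d(C, H) = 9
(45365 - 20882)/(d(-34, -10) + 22955) = (45365 - 20882)/(9 + 22955) = 24483/22964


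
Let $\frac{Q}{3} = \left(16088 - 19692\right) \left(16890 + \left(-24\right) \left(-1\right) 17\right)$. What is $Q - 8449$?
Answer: $-187034425$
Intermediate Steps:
$Q = -187025976$ ($Q = 3 \left(16088 - 19692\right) \left(16890 + \left(-24\right) \left(-1\right) 17\right) = 3 \left(- 3604 \left(16890 + 24 \cdot 17\right)\right) = 3 \left(- 3604 \left(16890 + 408\right)\right) = 3 \left(\left(-3604\right) 17298\right) = 3 \left(-62341992\right) = -187025976$)
$Q - 8449 = -187025976 - 8449 = -187034425$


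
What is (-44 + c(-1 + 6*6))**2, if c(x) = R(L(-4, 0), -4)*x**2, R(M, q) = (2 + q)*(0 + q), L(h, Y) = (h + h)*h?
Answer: 95179536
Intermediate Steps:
L(h, Y) = 2*h**2 (L(h, Y) = (2*h)*h = 2*h**2)
R(M, q) = q*(2 + q) (R(M, q) = (2 + q)*q = q*(2 + q))
c(x) = 8*x**2 (c(x) = (-4*(2 - 4))*x**2 = (-4*(-2))*x**2 = 8*x**2)
(-44 + c(-1 + 6*6))**2 = (-44 + 8*(-1 + 6*6)**2)**2 = (-44 + 8*(-1 + 36)**2)**2 = (-44 + 8*35**2)**2 = (-44 + 8*1225)**2 = (-44 + 9800)**2 = 9756**2 = 95179536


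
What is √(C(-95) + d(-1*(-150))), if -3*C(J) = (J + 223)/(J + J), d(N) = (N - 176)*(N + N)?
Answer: 2*I*√158384190/285 ≈ 88.316*I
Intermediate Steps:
d(N) = 2*N*(-176 + N) (d(N) = (-176 + N)*(2*N) = 2*N*(-176 + N))
C(J) = -(223 + J)/(6*J) (C(J) = -(J + 223)/(3*(J + J)) = -(223 + J)/(3*(2*J)) = -(223 + J)*1/(2*J)/3 = -(223 + J)/(6*J))
√(C(-95) + d(-1*(-150))) = √((⅙)*(-223 - 1*(-95))/(-95) + 2*(-1*(-150))*(-176 - 1*(-150))) = √((⅙)*(-1/95)*(-223 + 95) + 2*150*(-176 + 150)) = √((⅙)*(-1/95)*(-128) + 2*150*(-26)) = √(64/285 - 7800) = √(-2222936/285) = 2*I*√158384190/285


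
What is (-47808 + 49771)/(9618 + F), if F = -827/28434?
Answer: 55815942/273477385 ≈ 0.20410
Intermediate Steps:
F = -827/28434 (F = -827*1/28434 = -827/28434 ≈ -0.029085)
(-47808 + 49771)/(9618 + F) = (-47808 + 49771)/(9618 - 827/28434) = 1963/(273477385/28434) = 1963*(28434/273477385) = 55815942/273477385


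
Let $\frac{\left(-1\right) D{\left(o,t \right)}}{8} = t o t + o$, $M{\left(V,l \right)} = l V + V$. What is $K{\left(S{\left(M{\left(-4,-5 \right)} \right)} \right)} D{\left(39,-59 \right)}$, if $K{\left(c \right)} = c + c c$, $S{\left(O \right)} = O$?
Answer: $-295496448$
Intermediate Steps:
$M{\left(V,l \right)} = V + V l$ ($M{\left(V,l \right)} = V l + V = V + V l$)
$K{\left(c \right)} = c + c^{2}$
$D{\left(o,t \right)} = - 8 o - 8 o t^{2}$ ($D{\left(o,t \right)} = - 8 \left(t o t + o\right) = - 8 \left(o t t + o\right) = - 8 \left(o t^{2} + o\right) = - 8 \left(o + o t^{2}\right) = - 8 o - 8 o t^{2}$)
$K{\left(S{\left(M{\left(-4,-5 \right)} \right)} \right)} D{\left(39,-59 \right)} = - 4 \left(1 - 5\right) \left(1 - 4 \left(1 - 5\right)\right) \left(\left(-8\right) 39 \left(1 + \left(-59\right)^{2}\right)\right) = \left(-4\right) \left(-4\right) \left(1 - -16\right) \left(\left(-8\right) 39 \left(1 + 3481\right)\right) = 16 \left(1 + 16\right) \left(\left(-8\right) 39 \cdot 3482\right) = 16 \cdot 17 \left(-1086384\right) = 272 \left(-1086384\right) = -295496448$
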